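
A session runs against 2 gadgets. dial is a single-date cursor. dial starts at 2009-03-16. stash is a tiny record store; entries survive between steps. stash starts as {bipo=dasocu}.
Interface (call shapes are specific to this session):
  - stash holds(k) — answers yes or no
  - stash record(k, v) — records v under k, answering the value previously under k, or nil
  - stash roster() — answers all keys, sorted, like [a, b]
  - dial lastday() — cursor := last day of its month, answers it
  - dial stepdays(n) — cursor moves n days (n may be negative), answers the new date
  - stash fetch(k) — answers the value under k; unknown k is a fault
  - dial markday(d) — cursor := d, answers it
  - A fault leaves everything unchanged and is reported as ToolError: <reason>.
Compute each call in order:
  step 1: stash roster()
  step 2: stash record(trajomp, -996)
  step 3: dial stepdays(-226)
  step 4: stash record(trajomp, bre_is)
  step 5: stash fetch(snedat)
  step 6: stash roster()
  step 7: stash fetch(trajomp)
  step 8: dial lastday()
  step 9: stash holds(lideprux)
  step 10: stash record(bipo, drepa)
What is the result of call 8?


;; 1. stash roster() ~> [bipo]
;; 2. stash record(k='trajomp', v='-996') ~> nil
;; 3. dial stepdays(n='-226') ~> 2008-08-02
;; 4. stash record(k='trajomp', v='bre_is') ~> -996
;; 5. stash fetch(k='snedat') ~> ToolError: no such key snedat
;; 6. stash roster() ~> [bipo, trajomp]
;; 7. stash fetch(k='trajomp') ~> bre_is
;; 8. dial lastday() ~> 2008-08-31
;; 9. stash holds(k='lideprux') ~> no
;; 10. stash record(k='bipo', v='drepa') ~> dasocu

Answer: 2008-08-31


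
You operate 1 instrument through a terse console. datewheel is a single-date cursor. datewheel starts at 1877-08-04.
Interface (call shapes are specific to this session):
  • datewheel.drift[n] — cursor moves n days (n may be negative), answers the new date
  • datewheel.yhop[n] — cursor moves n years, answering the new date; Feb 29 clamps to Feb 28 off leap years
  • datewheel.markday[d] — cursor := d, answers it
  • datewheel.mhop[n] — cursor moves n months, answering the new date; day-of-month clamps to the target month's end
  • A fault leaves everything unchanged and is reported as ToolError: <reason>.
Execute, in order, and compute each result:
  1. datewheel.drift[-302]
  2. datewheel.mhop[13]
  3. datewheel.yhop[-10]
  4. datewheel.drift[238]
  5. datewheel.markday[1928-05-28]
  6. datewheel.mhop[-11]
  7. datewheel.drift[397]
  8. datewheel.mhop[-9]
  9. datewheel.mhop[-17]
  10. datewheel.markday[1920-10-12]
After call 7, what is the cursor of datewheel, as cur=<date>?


Using drift with n→-302, giving 1876-10-06.
Next I call mhop with n→13, giving 1877-11-06.
I try yhop with n→-10, and see 1867-11-06.
Invoking drift with n→238, yielding 1868-07-01.
Invoking markday with d→1928-05-28, giving 1928-05-28.
I run mhop with n→-11, and observe 1927-06-28.
Then drift with n→397, — result: 1928-07-29.
Then mhop with n→-9, → 1927-10-29.
I try mhop with n→-17, which returns 1926-05-29.
I run markday with d→1920-10-12, and see 1920-10-12.

Answer: cur=1928-07-29


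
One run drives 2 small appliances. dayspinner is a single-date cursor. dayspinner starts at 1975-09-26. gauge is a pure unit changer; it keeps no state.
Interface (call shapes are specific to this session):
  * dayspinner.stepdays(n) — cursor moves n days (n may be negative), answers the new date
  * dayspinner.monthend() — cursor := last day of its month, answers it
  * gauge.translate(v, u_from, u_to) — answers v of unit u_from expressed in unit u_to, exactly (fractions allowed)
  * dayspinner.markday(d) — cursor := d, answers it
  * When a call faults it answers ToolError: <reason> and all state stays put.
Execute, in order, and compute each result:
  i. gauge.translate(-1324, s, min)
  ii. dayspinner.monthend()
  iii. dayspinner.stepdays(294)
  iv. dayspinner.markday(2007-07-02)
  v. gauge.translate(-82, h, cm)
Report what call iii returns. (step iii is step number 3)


I invoke gauge.translate using v: -1324, u_from: s, u_to: min, and observe -331/15.
Using dayspinner.monthend, giving 1975-09-30.
Now I run dayspinner.stepdays using n: 294, — result: 1976-07-20.
I call dayspinner.markday using d: 2007-07-02, → 2007-07-02.
I call gauge.translate using v: -82, u_from: h, u_to: cm, and get ToolError: incompatible units.

Answer: 1976-07-20


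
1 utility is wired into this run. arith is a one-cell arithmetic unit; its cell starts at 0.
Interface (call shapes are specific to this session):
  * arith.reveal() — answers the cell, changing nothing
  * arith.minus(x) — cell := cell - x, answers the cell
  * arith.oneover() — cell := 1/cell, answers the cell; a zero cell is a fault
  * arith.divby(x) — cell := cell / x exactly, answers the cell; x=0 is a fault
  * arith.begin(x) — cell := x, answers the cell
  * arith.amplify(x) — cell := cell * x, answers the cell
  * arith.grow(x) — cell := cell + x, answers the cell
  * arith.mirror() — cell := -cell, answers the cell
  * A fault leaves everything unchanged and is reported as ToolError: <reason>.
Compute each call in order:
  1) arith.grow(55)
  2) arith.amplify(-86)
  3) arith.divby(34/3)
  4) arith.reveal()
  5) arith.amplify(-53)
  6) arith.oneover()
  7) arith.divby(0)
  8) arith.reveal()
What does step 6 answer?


Answer: 17/376035

Derivation:
Step: grow[55]
Result: 55
Step: amplify[-86]
Result: -4730
Step: divby[34/3]
Result: -7095/17
Step: reveal[]
Result: -7095/17
Step: amplify[-53]
Result: 376035/17
Step: oneover[]
Result: 17/376035
Step: divby[0]
Result: ToolError: division by zero
Step: reveal[]
Result: 17/376035


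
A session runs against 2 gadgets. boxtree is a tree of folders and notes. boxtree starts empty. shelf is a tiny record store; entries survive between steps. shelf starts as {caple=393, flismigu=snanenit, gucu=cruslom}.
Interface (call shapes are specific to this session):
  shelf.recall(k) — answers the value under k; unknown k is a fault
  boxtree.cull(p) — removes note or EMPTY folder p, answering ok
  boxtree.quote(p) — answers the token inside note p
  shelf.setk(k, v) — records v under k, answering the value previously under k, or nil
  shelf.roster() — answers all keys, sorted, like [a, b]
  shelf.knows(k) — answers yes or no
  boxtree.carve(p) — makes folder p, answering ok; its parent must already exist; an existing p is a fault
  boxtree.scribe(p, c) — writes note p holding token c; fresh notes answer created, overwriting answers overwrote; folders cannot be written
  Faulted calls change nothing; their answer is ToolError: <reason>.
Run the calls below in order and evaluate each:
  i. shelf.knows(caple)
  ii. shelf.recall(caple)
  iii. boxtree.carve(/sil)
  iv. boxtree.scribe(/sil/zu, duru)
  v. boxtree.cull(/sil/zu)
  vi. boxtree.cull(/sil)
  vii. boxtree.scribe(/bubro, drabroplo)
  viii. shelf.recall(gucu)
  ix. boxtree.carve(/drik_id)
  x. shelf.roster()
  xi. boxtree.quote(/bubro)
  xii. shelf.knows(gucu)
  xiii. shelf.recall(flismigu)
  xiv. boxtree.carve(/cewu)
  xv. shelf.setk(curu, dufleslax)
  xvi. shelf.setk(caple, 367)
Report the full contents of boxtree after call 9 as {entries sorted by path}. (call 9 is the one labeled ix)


Answer: {bubro=drabroplo, drik_id/}

Derivation:
>> knows(k='caple')
<< yes
>> recall(k='caple')
<< 393
>> carve(p='/sil')
<< ok
>> scribe(p='/sil/zu', c='duru')
<< created
>> cull(p='/sil/zu')
<< ok
>> cull(p='/sil')
<< ok
>> scribe(p='/bubro', c='drabroplo')
<< created
>> recall(k='gucu')
<< cruslom
>> carve(p='/drik_id')
<< ok
>> roster()
<< [caple, flismigu, gucu]
>> quote(p='/bubro')
<< drabroplo
>> knows(k='gucu')
<< yes
>> recall(k='flismigu')
<< snanenit
>> carve(p='/cewu')
<< ok
>> setk(k='curu', v='dufleslax')
<< nil
>> setk(k='caple', v='367')
<< 393


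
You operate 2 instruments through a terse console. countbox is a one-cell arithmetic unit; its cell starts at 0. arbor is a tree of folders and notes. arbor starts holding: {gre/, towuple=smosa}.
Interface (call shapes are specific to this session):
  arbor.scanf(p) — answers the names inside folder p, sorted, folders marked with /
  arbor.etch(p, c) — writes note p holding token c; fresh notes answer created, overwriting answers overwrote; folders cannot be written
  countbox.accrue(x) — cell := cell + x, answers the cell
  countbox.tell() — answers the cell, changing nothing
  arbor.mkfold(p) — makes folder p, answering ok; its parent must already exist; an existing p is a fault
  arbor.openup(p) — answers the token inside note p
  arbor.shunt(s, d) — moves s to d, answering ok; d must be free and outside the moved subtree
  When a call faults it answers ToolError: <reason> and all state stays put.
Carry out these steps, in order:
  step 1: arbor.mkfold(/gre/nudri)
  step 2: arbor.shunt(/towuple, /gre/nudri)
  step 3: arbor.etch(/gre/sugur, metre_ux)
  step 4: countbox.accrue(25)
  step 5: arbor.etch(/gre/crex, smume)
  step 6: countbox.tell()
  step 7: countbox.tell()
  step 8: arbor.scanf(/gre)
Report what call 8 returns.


Answer: [crex, nudri/, sugur]

Derivation:
-> arbor.mkfold(p: /gre/nudri)
<- ok
-> arbor.shunt(s: /towuple, d: /gre/nudri)
<- ToolError: exists
-> arbor.etch(p: /gre/sugur, c: metre_ux)
<- created
-> countbox.accrue(x: 25)
<- 25
-> arbor.etch(p: /gre/crex, c: smume)
<- created
-> countbox.tell()
<- 25
-> countbox.tell()
<- 25
-> arbor.scanf(p: /gre)
<- [crex, nudri/, sugur]


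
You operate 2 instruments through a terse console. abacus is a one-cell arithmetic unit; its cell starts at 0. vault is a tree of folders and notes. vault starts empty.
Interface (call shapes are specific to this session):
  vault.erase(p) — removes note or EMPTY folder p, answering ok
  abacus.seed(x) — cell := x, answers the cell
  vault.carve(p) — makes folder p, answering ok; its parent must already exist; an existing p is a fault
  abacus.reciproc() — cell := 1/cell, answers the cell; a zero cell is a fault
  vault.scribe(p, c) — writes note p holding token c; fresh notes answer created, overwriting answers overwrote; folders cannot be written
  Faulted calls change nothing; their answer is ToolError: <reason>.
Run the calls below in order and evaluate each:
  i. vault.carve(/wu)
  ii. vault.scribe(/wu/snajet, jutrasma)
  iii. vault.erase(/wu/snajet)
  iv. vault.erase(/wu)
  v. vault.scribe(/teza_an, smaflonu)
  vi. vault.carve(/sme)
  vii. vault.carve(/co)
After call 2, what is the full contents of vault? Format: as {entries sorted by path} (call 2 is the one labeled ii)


-> vault.carve(p: /wu)
<- ok
-> vault.scribe(p: /wu/snajet, c: jutrasma)
<- created
-> vault.erase(p: /wu/snajet)
<- ok
-> vault.erase(p: /wu)
<- ok
-> vault.scribe(p: /teza_an, c: smaflonu)
<- created
-> vault.carve(p: /sme)
<- ok
-> vault.carve(p: /co)
<- ok

Answer: {wu/, wu/snajet=jutrasma}


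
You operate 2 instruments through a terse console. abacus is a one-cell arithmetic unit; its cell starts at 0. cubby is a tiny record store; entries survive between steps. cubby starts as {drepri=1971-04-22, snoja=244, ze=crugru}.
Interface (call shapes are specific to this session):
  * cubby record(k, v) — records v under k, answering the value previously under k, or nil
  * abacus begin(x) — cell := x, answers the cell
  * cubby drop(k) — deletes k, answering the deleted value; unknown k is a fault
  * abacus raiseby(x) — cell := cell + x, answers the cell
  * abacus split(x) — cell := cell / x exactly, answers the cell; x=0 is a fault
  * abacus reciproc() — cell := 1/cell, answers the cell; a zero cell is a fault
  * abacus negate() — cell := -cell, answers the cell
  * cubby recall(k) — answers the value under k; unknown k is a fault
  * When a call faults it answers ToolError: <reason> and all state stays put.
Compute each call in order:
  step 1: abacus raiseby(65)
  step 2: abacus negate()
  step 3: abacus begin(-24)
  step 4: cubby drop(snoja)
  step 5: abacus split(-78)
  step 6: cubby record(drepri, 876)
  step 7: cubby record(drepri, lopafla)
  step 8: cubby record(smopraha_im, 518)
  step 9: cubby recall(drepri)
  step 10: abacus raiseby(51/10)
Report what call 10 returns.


>>> abacus raiseby x=65
:: 65
>>> abacus negate
:: -65
>>> abacus begin x=-24
:: -24
>>> cubby drop k=snoja
:: 244
>>> abacus split x=-78
:: 4/13
>>> cubby record k=drepri v=876
:: 1971-04-22
>>> cubby record k=drepri v=lopafla
:: 876
>>> cubby record k=smopraha_im v=518
:: nil
>>> cubby recall k=drepri
:: lopafla
>>> abacus raiseby x=51/10
:: 703/130

Answer: 703/130


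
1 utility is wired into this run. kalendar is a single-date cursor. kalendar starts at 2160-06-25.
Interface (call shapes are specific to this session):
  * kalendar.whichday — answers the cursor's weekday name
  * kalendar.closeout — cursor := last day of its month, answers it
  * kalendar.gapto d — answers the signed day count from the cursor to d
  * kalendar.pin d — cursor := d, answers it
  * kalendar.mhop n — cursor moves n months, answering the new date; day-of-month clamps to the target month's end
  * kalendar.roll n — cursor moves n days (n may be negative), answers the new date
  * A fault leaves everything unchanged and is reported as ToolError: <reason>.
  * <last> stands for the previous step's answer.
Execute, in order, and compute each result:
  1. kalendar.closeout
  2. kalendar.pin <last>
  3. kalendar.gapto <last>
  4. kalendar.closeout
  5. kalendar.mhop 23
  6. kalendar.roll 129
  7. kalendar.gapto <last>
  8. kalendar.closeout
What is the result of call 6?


-- closeout() -> 2160-06-30
-- pin(d=<last>) -> 2160-06-30
-- gapto(d=<last>) -> 0
-- closeout() -> 2160-06-30
-- mhop(n=23) -> 2162-05-30
-- roll(n=129) -> 2162-10-06
-- gapto(d=<last>) -> 0
-- closeout() -> 2162-10-31

Answer: 2162-10-06


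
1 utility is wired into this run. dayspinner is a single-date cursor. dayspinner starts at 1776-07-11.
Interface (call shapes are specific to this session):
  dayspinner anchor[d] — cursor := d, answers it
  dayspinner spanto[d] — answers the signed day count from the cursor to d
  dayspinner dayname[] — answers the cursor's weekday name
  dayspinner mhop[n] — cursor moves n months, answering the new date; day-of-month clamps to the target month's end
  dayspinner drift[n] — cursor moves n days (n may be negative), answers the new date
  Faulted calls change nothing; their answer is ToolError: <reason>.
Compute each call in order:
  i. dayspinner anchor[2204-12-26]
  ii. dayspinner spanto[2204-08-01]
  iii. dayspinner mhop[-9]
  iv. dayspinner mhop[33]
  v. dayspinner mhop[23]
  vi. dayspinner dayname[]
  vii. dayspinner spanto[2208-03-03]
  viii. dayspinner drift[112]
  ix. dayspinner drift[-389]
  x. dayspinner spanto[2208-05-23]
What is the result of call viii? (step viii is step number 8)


Answer: 2209-03-18

Derivation:
→ dayspinner anchor(2204-12-26)
← 2204-12-26
→ dayspinner spanto(2204-08-01)
← -147
→ dayspinner mhop(-9)
← 2204-03-26
→ dayspinner mhop(33)
← 2206-12-26
→ dayspinner mhop(23)
← 2208-11-26
→ dayspinner dayname()
← Saturday
→ dayspinner spanto(2208-03-03)
← -268
→ dayspinner drift(112)
← 2209-03-18
→ dayspinner drift(-389)
← 2208-02-23
→ dayspinner spanto(2208-05-23)
← 90


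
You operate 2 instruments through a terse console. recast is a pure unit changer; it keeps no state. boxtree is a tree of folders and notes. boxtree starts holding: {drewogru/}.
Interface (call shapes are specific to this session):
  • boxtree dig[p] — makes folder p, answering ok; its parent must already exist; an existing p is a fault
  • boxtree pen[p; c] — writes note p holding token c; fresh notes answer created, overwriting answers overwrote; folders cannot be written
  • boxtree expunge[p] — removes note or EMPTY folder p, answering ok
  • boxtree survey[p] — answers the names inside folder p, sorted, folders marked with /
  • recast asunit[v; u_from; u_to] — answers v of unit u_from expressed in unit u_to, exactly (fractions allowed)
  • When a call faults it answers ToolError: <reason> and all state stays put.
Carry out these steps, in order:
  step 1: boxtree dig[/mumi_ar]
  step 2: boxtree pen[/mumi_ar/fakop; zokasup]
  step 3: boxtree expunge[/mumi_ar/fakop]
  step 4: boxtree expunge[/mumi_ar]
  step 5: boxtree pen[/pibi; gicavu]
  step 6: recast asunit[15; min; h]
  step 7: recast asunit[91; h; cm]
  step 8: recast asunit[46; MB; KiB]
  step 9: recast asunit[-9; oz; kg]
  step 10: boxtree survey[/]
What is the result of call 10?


Using boxtree dig using p=/mumi_ar, yielding ok.
Using boxtree pen using p=/mumi_ar/fakop, c=zokasup, and observe created.
I run boxtree expunge using p=/mumi_ar/fakop, and get ok.
Now I run boxtree expunge using p=/mumi_ar, and get ok.
Then boxtree pen using p=/pibi, c=gicavu: created.
I invoke recast asunit using v=15, u_from=min, u_to=h, giving 1/4.
Using recast asunit using v=91, u_from=h, u_to=cm, → ToolError: incompatible units.
I use recast asunit using v=46, u_from=MB, u_to=KiB, and get 359375/8.
I invoke recast asunit using v=-9, u_from=oz, u_to=kg, and get -408233133/1600000000.
I use boxtree survey using p=/, giving [drewogru/, pibi].

Answer: [drewogru/, pibi]


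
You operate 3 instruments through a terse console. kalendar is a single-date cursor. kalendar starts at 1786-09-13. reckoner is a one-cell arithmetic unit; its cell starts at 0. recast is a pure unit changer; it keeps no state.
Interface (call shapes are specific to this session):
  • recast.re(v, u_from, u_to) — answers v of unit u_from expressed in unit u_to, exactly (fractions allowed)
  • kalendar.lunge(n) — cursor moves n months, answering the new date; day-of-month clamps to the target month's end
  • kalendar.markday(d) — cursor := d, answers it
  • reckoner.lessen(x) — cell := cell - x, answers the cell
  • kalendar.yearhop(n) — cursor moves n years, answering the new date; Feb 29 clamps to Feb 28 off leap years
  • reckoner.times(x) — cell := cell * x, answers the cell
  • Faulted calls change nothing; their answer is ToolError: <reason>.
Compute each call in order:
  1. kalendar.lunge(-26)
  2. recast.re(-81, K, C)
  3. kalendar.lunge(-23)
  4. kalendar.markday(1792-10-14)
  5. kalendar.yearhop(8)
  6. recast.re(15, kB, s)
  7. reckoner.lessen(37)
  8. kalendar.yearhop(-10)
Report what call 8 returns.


Do: kalendar.lunge[n='-26']
See: 1784-07-13
Do: recast.re[v='-81'; u_from='K'; u_to='C']
See: -7083/20
Do: kalendar.lunge[n='-23']
See: 1782-08-13
Do: kalendar.markday[d='1792-10-14']
See: 1792-10-14
Do: kalendar.yearhop[n='8']
See: 1800-10-14
Do: recast.re[v='15'; u_from='kB'; u_to='s']
See: ToolError: incompatible units
Do: reckoner.lessen[x='37']
See: -37
Do: kalendar.yearhop[n='-10']
See: 1790-10-14

Answer: 1790-10-14


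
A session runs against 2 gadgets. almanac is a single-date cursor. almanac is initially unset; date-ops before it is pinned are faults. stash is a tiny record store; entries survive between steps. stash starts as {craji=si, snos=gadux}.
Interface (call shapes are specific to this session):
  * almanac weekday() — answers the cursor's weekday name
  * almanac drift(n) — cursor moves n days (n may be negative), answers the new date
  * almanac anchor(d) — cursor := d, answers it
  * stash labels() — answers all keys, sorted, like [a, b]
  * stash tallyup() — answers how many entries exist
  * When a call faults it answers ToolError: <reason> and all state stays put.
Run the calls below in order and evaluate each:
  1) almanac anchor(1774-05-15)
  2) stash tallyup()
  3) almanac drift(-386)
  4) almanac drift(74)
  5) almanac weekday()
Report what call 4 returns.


Answer: 1773-07-07

Derivation:
-> almanac anchor(d: 1774-05-15)
<- 1774-05-15
-> stash tallyup()
<- 2
-> almanac drift(n: -386)
<- 1773-04-24
-> almanac drift(n: 74)
<- 1773-07-07
-> almanac weekday()
<- Wednesday


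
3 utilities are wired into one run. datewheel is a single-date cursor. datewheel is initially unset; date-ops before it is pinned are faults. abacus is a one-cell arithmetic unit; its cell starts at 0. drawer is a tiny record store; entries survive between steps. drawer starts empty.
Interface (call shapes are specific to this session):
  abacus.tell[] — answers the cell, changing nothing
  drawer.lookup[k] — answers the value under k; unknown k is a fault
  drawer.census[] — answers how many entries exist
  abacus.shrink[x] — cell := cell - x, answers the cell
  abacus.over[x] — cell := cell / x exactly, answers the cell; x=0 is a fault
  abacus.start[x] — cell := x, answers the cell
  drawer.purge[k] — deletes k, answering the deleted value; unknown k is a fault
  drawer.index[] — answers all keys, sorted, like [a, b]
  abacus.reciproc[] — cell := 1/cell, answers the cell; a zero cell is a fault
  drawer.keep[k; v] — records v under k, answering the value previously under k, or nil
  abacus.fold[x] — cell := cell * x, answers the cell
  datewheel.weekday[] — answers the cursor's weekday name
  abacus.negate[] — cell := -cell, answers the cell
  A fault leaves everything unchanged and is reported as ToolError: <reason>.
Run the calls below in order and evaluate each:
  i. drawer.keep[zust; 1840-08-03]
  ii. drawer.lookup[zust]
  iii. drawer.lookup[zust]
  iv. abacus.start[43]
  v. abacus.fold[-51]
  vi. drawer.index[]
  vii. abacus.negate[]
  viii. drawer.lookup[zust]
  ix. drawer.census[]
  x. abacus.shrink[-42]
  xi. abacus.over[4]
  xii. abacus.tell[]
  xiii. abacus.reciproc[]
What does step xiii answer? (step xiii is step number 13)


[in] drawer.keep k='zust' v='1840-08-03'
:: nil
[in] drawer.lookup k='zust'
:: 1840-08-03
[in] drawer.lookup k='zust'
:: 1840-08-03
[in] abacus.start x='43'
:: 43
[in] abacus.fold x='-51'
:: -2193
[in] drawer.index
:: [zust]
[in] abacus.negate
:: 2193
[in] drawer.lookup k='zust'
:: 1840-08-03
[in] drawer.census
:: 1
[in] abacus.shrink x='-42'
:: 2235
[in] abacus.over x='4'
:: 2235/4
[in] abacus.tell
:: 2235/4
[in] abacus.reciproc
:: 4/2235

Answer: 4/2235


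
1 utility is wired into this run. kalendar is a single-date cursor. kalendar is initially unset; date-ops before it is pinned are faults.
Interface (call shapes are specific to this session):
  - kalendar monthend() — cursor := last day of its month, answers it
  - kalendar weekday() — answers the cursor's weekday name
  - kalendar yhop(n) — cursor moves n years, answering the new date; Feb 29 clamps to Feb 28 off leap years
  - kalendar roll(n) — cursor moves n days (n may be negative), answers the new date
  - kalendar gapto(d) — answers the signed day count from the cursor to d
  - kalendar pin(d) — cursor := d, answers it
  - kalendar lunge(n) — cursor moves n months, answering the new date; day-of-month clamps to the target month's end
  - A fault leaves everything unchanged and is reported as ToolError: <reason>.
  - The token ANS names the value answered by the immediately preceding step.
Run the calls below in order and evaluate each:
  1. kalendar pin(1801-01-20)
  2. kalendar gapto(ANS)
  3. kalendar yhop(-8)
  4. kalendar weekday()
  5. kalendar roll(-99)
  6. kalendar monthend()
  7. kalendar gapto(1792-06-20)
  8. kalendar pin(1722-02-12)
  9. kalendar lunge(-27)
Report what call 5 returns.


Answer: 1792-10-13

Derivation:
Now I run kalendar pin using d=1801-01-20, — result: 1801-01-20.
Now I run kalendar gapto using d=ANS, — result: 0.
I invoke kalendar yhop using n=-8, which returns 1793-01-20.
Calling kalendar weekday(), which returns Sunday.
Then kalendar roll using n=-99, yielding 1792-10-13.
I try kalendar monthend, and observe 1792-10-31.
I call kalendar gapto using d=1792-06-20, yielding -133.
Next I call kalendar pin using d=1722-02-12, — result: 1722-02-12.
I try kalendar lunge using n=-27, giving 1719-11-12.


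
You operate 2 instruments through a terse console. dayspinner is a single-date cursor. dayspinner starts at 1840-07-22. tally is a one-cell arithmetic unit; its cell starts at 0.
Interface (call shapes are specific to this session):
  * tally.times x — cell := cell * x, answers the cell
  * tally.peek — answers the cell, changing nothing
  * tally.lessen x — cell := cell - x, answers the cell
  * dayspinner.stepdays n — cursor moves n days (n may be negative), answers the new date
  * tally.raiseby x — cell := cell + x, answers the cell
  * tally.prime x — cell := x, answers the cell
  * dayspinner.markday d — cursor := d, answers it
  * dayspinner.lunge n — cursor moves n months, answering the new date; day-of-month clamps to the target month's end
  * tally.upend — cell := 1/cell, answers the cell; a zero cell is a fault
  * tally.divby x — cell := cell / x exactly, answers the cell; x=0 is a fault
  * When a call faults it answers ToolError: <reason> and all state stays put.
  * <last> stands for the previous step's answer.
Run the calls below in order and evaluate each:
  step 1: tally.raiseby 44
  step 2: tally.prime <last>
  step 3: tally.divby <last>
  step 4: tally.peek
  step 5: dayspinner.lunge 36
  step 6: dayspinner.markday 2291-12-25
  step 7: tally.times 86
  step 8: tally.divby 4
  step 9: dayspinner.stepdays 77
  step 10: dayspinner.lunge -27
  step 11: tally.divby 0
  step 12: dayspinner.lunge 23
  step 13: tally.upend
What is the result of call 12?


$ raiseby x→44
= 44
$ prime x→<last>
= 44
$ divby x→<last>
= 1
$ peek
= 1
$ lunge n→36
= 1843-07-22
$ markday d→2291-12-25
= 2291-12-25
$ times x→86
= 86
$ divby x→4
= 43/2
$ stepdays n→77
= 2292-03-11
$ lunge n→-27
= 2289-12-11
$ divby x→0
= ToolError: division by zero
$ lunge n→23
= 2291-11-11
$ upend
= 2/43

Answer: 2291-11-11


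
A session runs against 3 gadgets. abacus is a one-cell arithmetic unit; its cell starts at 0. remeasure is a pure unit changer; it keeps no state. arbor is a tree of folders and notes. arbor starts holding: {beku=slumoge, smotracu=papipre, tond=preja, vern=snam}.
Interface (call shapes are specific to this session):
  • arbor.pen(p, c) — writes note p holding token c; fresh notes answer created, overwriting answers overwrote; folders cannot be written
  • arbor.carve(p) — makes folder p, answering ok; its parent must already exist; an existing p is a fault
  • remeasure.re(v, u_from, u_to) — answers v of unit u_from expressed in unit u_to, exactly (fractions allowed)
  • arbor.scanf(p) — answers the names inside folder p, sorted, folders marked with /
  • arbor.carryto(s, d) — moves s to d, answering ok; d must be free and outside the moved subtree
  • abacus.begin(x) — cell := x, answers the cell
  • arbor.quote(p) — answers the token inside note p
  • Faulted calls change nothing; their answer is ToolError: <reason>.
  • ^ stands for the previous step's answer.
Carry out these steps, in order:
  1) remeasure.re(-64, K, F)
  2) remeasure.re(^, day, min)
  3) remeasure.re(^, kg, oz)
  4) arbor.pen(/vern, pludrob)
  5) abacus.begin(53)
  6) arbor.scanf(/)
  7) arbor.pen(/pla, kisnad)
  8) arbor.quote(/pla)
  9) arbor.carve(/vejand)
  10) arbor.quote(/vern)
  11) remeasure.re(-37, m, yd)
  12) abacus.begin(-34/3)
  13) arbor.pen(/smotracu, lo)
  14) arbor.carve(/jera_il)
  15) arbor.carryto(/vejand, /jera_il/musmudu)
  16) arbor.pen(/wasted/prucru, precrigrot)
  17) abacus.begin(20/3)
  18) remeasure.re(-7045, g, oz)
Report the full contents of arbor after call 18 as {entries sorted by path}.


Answer: {beku=slumoge, jera_il/, jera_il/musmudu/, pla=kisnad, smotracu=lo, tond=preja, vern=pludrob}

Derivation:
Invoking remeasure.re passing -64, K, F, and see -57487/100.
I try remeasure.re passing ^, day, min: -4139064/5.
Now I run remeasure.re passing ^, kg, oz, — result: -1324500480000000/45359237.
Then arbor.pen passing /vern, pludrob, — result: overwrote.
I call abacus.begin passing 53, and observe 53.
Invoking arbor.scanf passing /, giving [beku, smotracu, tond, vern].
Now I run arbor.pen passing /pla, kisnad, and see created.
Invoking arbor.quote passing /pla, which returns kisnad.
I run arbor.carve passing /vejand, and observe ok.
Then arbor.quote passing /vern, which returns pludrob.
I use remeasure.re passing -37, m, yd, giving -46250/1143.
Using abacus.begin passing -34/3, which returns -34/3.
I invoke arbor.pen passing /smotracu, lo, and get overwrote.
Using arbor.carve passing /jera_il, giving ok.
Invoking arbor.carryto passing /vejand, /jera_il/musmudu, yielding ok.
Now I run arbor.pen passing /wasted/prucru, precrigrot, and see ToolError: no parent.
I invoke abacus.begin passing 20/3, and see 20/3.
Now I run remeasure.re passing -7045, g, oz, — result: -11272000000/45359237.


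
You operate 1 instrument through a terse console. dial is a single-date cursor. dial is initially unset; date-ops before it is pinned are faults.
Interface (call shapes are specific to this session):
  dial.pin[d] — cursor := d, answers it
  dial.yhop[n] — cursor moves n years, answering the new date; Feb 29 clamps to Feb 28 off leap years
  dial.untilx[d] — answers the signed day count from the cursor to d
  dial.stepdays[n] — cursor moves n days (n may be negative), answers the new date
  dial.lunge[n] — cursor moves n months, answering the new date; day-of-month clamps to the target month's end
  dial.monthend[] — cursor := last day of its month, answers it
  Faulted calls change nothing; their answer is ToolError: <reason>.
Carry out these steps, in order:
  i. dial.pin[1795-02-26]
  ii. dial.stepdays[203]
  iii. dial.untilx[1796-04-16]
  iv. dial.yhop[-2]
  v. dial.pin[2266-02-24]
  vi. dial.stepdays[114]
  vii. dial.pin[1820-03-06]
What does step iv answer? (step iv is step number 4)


>>> pin d='1795-02-26'
  1795-02-26
>>> stepdays n='203'
  1795-09-17
>>> untilx d='1796-04-16'
  212
>>> yhop n='-2'
  1793-09-17
>>> pin d='2266-02-24'
  2266-02-24
>>> stepdays n='114'
  2266-06-18
>>> pin d='1820-03-06'
  1820-03-06

Answer: 1793-09-17


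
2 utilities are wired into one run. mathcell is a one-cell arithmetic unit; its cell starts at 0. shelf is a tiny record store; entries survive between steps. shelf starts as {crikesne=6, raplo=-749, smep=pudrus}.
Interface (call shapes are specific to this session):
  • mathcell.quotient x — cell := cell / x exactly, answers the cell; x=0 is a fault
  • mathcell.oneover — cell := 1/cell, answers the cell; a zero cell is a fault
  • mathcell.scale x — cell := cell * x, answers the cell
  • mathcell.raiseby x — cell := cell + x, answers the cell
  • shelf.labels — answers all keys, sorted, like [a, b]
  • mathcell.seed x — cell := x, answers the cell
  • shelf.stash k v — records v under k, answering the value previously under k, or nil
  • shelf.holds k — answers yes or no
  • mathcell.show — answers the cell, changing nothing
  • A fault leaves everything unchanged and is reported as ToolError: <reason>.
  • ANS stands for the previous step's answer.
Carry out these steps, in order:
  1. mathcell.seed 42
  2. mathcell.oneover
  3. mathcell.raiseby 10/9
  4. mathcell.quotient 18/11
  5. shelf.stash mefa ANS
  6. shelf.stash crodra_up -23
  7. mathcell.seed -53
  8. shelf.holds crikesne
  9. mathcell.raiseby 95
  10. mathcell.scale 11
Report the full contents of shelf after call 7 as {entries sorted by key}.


Answer: {crikesne=6, crodra_up=-23, mefa=1573/2268, raplo=-749, smep=pudrus}

Derivation:
Then mathcell.seed with x=42, and get 42.
Now I run mathcell.oneover, and get 1/42.
Calling mathcell.raiseby with x=10/9, yielding 143/126.
I run mathcell.quotient with x=18/11, giving 1573/2268.
I run shelf.stash with k=mefa, v=ANS, and see nil.
I use shelf.stash with k=crodra_up, v=-23: nil.
Then mathcell.seed with x=-53: -53.
I use shelf.holds with k=crikesne, which returns yes.
I run mathcell.raiseby with x=95: 42.
Then mathcell.scale with x=11, and see 462.


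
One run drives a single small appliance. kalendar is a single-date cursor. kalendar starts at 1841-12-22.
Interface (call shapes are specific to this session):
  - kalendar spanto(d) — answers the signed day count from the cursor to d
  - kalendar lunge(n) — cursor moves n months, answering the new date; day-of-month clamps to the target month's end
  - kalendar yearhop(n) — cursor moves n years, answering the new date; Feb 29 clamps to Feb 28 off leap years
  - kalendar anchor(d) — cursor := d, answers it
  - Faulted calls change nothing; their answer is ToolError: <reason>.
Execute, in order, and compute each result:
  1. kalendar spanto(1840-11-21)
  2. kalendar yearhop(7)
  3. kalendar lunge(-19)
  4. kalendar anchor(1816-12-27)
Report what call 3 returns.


Do: kalendar spanto[d=1840-11-21]
See: -396
Do: kalendar yearhop[n=7]
See: 1848-12-22
Do: kalendar lunge[n=-19]
See: 1847-05-22
Do: kalendar anchor[d=1816-12-27]
See: 1816-12-27

Answer: 1847-05-22


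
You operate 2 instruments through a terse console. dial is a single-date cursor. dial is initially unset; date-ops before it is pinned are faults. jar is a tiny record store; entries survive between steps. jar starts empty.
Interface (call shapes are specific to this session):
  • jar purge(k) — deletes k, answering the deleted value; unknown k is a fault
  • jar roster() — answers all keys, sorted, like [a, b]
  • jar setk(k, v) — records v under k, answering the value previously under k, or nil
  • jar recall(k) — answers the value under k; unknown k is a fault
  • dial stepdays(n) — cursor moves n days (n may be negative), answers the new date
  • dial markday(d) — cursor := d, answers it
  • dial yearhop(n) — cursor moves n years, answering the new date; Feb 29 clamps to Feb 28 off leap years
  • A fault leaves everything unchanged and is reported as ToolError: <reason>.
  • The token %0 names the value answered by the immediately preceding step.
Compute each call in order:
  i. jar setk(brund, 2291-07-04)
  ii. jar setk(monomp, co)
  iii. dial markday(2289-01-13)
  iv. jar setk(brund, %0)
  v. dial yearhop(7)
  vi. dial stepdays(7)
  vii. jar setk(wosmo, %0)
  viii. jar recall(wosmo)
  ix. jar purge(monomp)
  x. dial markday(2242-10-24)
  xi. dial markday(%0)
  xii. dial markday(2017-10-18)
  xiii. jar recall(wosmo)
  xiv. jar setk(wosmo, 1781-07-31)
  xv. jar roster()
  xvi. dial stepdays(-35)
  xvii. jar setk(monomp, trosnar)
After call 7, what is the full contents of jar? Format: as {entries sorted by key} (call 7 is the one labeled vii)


Answer: {brund=2289-01-13, monomp=co, wosmo=2296-01-20}

Derivation:
Step: jar setk[k: brund; v: 2291-07-04]
Result: nil
Step: jar setk[k: monomp; v: co]
Result: nil
Step: dial markday[d: 2289-01-13]
Result: 2289-01-13
Step: jar setk[k: brund; v: %0]
Result: 2291-07-04
Step: dial yearhop[n: 7]
Result: 2296-01-13
Step: dial stepdays[n: 7]
Result: 2296-01-20
Step: jar setk[k: wosmo; v: %0]
Result: nil
Step: jar recall[k: wosmo]
Result: 2296-01-20
Step: jar purge[k: monomp]
Result: co
Step: dial markday[d: 2242-10-24]
Result: 2242-10-24
Step: dial markday[d: %0]
Result: 2242-10-24
Step: dial markday[d: 2017-10-18]
Result: 2017-10-18
Step: jar recall[k: wosmo]
Result: 2296-01-20
Step: jar setk[k: wosmo; v: 1781-07-31]
Result: 2296-01-20
Step: jar roster[]
Result: [brund, wosmo]
Step: dial stepdays[n: -35]
Result: 2017-09-13
Step: jar setk[k: monomp; v: trosnar]
Result: nil


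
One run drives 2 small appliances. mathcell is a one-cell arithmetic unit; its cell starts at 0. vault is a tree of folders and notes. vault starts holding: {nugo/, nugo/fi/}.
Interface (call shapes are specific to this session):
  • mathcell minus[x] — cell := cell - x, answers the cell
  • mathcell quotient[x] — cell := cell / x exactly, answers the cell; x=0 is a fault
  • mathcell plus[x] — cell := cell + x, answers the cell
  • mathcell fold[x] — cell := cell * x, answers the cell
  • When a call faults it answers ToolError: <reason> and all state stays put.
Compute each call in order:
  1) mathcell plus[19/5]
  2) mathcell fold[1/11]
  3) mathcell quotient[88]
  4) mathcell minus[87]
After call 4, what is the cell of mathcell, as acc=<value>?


·→ mathcell plus(x→19/5)
·← 19/5
·→ mathcell fold(x→1/11)
·← 19/55
·→ mathcell quotient(x→88)
·← 19/4840
·→ mathcell minus(x→87)
·← -421061/4840

Answer: acc=-421061/4840


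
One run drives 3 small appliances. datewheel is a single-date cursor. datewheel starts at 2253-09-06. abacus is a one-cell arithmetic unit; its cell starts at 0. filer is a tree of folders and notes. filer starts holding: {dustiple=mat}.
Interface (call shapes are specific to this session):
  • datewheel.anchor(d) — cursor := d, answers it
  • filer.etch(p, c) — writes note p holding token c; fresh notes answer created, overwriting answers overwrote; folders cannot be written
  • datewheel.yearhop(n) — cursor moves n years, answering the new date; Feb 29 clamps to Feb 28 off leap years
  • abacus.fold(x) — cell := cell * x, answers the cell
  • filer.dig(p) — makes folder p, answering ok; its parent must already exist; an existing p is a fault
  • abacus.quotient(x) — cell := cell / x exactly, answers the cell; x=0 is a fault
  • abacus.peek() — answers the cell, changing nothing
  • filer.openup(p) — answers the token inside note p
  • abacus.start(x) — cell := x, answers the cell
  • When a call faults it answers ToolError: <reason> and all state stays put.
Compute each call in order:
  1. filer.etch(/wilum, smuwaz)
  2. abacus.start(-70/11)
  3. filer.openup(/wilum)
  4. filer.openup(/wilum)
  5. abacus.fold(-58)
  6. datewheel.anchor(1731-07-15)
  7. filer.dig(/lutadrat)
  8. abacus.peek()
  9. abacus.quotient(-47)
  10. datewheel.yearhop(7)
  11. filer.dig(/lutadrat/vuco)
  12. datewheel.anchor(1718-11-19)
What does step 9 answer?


Answer: -4060/517

Derivation:
Using filer.etch(p=/wilum, c=smuwaz): created.
Invoking abacus.start(x=-70/11), which returns -70/11.
I try filer.openup(p=/wilum), and get smuwaz.
I call filer.openup(p=/wilum): smuwaz.
I invoke abacus.fold(x=-58), → 4060/11.
I invoke datewheel.anchor(d=1731-07-15), — result: 1731-07-15.
Then filer.dig(p=/lutadrat), and get ok.
Using abacus.peek: 4060/11.
Then abacus.quotient(x=-47), which returns -4060/517.
I call datewheel.yearhop(n=7), and observe 1738-07-15.
I try filer.dig(p=/lutadrat/vuco): ok.
Using datewheel.anchor(d=1718-11-19), giving 1718-11-19.


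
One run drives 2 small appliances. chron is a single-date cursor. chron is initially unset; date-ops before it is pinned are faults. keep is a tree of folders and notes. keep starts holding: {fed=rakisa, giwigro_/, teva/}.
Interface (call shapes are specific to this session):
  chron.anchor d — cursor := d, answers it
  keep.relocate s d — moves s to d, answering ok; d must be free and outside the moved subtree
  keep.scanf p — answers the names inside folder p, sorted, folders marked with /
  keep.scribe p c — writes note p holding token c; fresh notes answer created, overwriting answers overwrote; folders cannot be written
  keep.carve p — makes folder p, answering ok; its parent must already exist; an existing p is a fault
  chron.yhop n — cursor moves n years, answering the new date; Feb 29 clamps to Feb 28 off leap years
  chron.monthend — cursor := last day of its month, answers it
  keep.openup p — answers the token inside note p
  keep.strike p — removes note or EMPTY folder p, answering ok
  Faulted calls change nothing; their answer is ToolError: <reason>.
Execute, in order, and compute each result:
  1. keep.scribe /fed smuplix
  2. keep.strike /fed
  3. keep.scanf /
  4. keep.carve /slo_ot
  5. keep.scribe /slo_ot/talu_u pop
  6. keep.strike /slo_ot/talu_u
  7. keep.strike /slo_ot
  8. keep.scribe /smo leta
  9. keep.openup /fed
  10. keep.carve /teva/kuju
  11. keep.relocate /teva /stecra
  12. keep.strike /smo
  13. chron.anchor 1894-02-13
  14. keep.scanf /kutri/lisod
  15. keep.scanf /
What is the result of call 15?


Answer: [giwigro_/, stecra/]

Derivation:
// keep.scribe(p→/fed, c→smuplix) : overwrote
// keep.strike(p→/fed) : ok
// keep.scanf(p→/) : [giwigro_/, teva/]
// keep.carve(p→/slo_ot) : ok
// keep.scribe(p→/slo_ot/talu_u, c→pop) : created
// keep.strike(p→/slo_ot/talu_u) : ok
// keep.strike(p→/slo_ot) : ok
// keep.scribe(p→/smo, c→leta) : created
// keep.openup(p→/fed) : ToolError: not found
// keep.carve(p→/teva/kuju) : ok
// keep.relocate(s→/teva, d→/stecra) : ok
// keep.strike(p→/smo) : ok
// chron.anchor(d→1894-02-13) : 1894-02-13
// keep.scanf(p→/kutri/lisod) : ToolError: not found
// keep.scanf(p→/) : [giwigro_/, stecra/]
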